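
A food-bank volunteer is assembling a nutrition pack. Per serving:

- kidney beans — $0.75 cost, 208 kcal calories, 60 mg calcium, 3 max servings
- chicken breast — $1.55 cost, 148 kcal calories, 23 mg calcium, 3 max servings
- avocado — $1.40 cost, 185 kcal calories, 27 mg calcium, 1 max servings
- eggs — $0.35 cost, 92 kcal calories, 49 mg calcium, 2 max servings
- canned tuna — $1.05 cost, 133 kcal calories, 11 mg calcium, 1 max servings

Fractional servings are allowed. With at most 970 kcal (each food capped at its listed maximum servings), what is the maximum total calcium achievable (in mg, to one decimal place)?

303.2 mg

Calcium per kcal: eggs 0.5326, kidney beans 0.2885, chicken breast 0.1554, avocado 0.1459, canned tuna 0.08271.
Take 2 servings of eggs: uses 184 kcal, +98.0 mg calcium (running total 98.0 mg).
Take 3 servings of kidney beans: uses 624 kcal, +180.0 mg calcium (running total 278.0 mg).
Take 1.095 servings of chicken breast: uses 162 kcal, +25.2 mg calcium (running total 303.2 mg).
Greedy by best ratio exhausts the calories allowance optimally: 303.2 mg.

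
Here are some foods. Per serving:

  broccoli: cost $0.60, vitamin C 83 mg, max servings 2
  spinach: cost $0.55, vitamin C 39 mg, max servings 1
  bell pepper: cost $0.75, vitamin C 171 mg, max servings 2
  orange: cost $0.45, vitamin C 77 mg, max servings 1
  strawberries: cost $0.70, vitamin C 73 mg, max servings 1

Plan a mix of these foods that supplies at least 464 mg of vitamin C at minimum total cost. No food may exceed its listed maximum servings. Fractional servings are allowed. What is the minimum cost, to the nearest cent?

Cost per mg of vitamin C: bell pepper $0.0044, orange $0.0058, broccoli $0.0072, strawberries $0.0096, spinach $0.0141.
Take 2 servings of bell pepper: +342.0 mg vitamin C for $1.50 (total $1.50, still need 122.0 mg).
Take 1 serving of orange: +77.0 mg vitamin C for $0.45 (total $1.95, still need 45.0 mg).
Take 0.5422 servings of broccoli: +45.0 mg vitamin C for $0.33 (total $2.28, still need 0.0 mg).
Filling from the cheapest source first is optimal under one linear minimum: $2.28.

$2.28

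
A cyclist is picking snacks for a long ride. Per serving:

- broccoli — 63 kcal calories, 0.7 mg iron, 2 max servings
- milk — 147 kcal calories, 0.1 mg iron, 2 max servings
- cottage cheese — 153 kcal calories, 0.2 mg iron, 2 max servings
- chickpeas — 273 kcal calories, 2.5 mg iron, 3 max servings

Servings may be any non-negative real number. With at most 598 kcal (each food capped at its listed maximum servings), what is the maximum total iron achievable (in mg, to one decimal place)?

5.7 mg

Iron per kcal: broccoli 0.01111, chickpeas 0.009158, cottage cheese 0.001307, milk 0.0006803.
Take 2 servings of broccoli: uses 126 kcal, +1.4 mg iron (running total 1.4 mg).
Take 1.729 servings of chickpeas: uses 472 kcal, +4.3 mg iron (running total 5.7 mg).
Greedy by best ratio exhausts the calories allowance optimally: 5.7 mg.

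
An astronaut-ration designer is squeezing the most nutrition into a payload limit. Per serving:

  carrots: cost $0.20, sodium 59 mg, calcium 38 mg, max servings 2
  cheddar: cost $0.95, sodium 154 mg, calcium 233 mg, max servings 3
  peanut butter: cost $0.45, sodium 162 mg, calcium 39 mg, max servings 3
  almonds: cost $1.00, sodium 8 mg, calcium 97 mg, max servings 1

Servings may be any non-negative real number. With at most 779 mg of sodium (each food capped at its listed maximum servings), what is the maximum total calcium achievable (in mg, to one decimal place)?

Calcium per mg sodium: almonds 12.12, cheddar 1.513, carrots 0.6441, peanut butter 0.2407.
Take 1 serving of almonds: uses 8 mg sodium, +97.0 mg calcium (running total 97.0 mg).
Take 3 servings of cheddar: uses 462 mg sodium, +699.0 mg calcium (running total 796.0 mg).
Take 2 servings of carrots: uses 118 mg sodium, +76.0 mg calcium (running total 872.0 mg).
Take 1.179 servings of peanut butter: uses 191 mg sodium, +46.0 mg calcium (running total 918.0 mg).
Filling greedily by calcium-per-mg sodium is optimal for one linear limit, giving 918.0 mg.

918.0 mg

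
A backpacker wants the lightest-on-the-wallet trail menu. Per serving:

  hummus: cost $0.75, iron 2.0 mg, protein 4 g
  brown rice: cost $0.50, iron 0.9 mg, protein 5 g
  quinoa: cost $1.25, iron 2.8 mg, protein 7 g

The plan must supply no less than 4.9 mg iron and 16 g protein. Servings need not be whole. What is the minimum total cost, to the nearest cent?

$2.15

At the optimum either one food covers both requirements or two foods hit both targets exactly; no other combination can be cheaper.
hummus only: max(4.9/2.0, 16/4) = 4 servings → $3.00.
brown rice only: max(4.9/0.9, 16/5) = 5.444 servings → $2.72.
quinoa only: max(4.9/2.8, 16/7) = 2.286 servings → $2.86.
hummus + brown rice with both tight: 1.578 servings and 1.938 servings → $2.15.
hummus + quinoa with both targets exact would need a negative amount; discard.
brown rice + quinoa with both tight: 1.364 servings and 1.312 servings → $2.32.
The minimum over all feasible corners is $2.15.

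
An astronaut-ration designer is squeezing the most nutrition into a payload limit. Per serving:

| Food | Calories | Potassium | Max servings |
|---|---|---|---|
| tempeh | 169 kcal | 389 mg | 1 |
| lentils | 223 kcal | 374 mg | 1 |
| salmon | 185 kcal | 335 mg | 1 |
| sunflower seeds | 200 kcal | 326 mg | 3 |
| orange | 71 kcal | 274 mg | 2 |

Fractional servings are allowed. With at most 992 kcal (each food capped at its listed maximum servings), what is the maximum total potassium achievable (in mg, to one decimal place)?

Potassium per kcal: orange 3.859, tempeh 2.302, salmon 1.811, lentils 1.677, sunflower seeds 1.63.
Take 2 servings of orange: uses 142 kcal, +548.0 mg potassium (running total 548.0 mg).
Take 1 serving of tempeh: uses 169 kcal, +389.0 mg potassium (running total 937.0 mg).
Take 1 serving of salmon: uses 185 kcal, +335.0 mg potassium (running total 1272.0 mg).
Take 1 serving of lentils: uses 223 kcal, +374.0 mg potassium (running total 1646.0 mg).
Take 1.365 servings of sunflower seeds: uses 273 kcal, +445.0 mg potassium (running total 2091.0 mg).
Filling greedily by potassium-per-kcal is optimal for one linear limit, giving 2091.0 mg.

2091.0 mg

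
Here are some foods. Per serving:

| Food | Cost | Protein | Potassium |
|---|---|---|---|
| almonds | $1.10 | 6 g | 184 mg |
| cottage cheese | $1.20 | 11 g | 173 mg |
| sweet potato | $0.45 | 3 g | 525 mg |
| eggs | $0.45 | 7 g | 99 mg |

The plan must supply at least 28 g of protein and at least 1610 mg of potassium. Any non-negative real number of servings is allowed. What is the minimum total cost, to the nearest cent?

A basic optimal solution has at most two foods positive. Try each food alone and each pair with both targets met exactly.
almonds only: max(28/6, 1610/184) = 8.75 servings → $9.62.
cottage cheese only: max(28/11, 1610/173) = 9.306 servings → $11.17.
sweet potato only: max(28/3, 1610/525) = 9.333 servings → $4.20.
eggs only: max(28/7, 1610/99) = 16.26 servings → $7.32.
almonds + cottage cheese: intersection lies outside the first quadrant.
almonds + sweet potato with both tight: 3.799 servings and 1.735 servings → $4.96.
almonds + eggs: intersection lies outside the first quadrant.
cottage cheese + sweet potato with both tight: 1.878 servings and 2.448 servings → $3.35.
cottage cheese + eggs with both targets exact would need a negative amount; discard.
sweet potato + eggs with both tight: 2.516 servings and 2.922 servings → $2.45.
So the least-cost plan costs $2.45.

$2.45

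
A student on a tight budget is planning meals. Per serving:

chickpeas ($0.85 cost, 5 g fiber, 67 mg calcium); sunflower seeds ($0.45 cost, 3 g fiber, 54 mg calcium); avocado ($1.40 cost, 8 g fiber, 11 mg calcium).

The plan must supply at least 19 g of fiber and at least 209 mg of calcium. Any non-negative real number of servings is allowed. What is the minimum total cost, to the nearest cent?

The cheapest plan sits at a corner of the feasible region — with two constraints it uses at most two foods.
chickpeas only: max(19/5, 209/67) = 3.8 servings → $3.23.
sunflower seeds only: max(19/3, 209/54) = 6.333 servings → $2.85.
avocado only: max(19/8, 209/11) = 19 servings → $26.60.
chickpeas + sunflower seeds: intersection lies outside the first quadrant.
chickpeas + avocado with both tight: 3.042 servings and 0.474 servings → $3.25.
sunflower seeds + avocado with both tight: 3.667 servings and 1 serving → $3.05.
The minimum over all feasible corners is $2.85.

$2.85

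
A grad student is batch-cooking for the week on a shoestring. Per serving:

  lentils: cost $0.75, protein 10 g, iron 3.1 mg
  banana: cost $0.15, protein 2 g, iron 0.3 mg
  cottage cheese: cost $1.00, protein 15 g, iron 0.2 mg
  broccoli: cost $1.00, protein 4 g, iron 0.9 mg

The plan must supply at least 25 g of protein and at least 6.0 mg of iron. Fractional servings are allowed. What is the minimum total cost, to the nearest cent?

$1.83

At the optimum either one food covers both requirements or two foods hit both targets exactly; no other combination can be cheaper.
lentils only: max(25/10, 6.0/3.1) = 2.5 servings → $1.88.
banana only: max(25/2, 6.0/0.3) = 20 servings → $3.00.
cottage cheese only: max(25/15, 6.0/0.2) = 30 servings → $30.00.
broccoli only: max(25/4, 6.0/0.9) = 6.667 servings → $6.67.
lentils + banana with both tight: 1.406 servings and 5.469 servings → $1.88.
lentils + cottage cheese with both tight: 1.91 servings and 0.3933 servings → $1.83.
lentils + broccoli with both tight: 0.4412 servings and 5.147 servings → $5.48.
banana + cottage cheese: the both-tight solution has a negative serving — not a feasible corner.
banana + broccoli with both targets exact would need a negative amount; discard.
cottage cheese + broccoli: intersection lies outside the first quadrant.
The minimum over all feasible corners is $1.83.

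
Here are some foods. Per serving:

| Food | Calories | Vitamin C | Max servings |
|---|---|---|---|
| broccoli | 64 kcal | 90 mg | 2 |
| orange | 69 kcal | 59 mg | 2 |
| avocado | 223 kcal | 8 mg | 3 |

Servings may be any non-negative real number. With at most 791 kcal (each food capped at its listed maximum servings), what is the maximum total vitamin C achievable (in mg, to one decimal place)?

Vitamin C per kcal: broccoli 1.406, orange 0.8551, avocado 0.03587.
Take 2 servings of broccoli: uses 128 kcal, +180.0 mg vitamin C (running total 180.0 mg).
Take 2 servings of orange: uses 138 kcal, +118.0 mg vitamin C (running total 298.0 mg).
Take 2.354 servings of avocado: uses 525 kcal, +18.8 mg vitamin C (running total 316.8 mg).
Greedy by best ratio exhausts the calories allowance optimally: 316.8 mg.

316.8 mg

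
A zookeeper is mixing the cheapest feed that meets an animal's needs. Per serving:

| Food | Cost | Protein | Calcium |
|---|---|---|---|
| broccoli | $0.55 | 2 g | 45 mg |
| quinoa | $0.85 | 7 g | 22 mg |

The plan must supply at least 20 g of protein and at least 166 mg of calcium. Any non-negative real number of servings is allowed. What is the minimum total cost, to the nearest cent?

Compare the cost at each extreme point of the feasible region.
broccoli only: max(20/2, 166/45) = 10 servings → $5.50.
quinoa only: max(20/7, 166/22) = 7.545 servings → $6.41.
broccoli + quinoa with both tight: 2.664 servings and 2.096 servings → $3.25.
Cheapest feasible corner: $3.25.

$3.25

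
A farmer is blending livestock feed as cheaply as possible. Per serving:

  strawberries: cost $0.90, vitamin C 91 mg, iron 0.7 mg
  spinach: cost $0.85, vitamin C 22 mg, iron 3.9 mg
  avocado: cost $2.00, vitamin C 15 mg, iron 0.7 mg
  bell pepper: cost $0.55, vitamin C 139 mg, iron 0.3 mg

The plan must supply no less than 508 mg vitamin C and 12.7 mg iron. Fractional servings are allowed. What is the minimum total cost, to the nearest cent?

$4.31

For a min-cost LP with two ≥-constraints, a basic feasible solution has at most two positive variables.
strawberries only: max(508/91, 12.7/0.7) = 18.14 servings → $16.33.
spinach only: max(508/22, 12.7/3.9) = 23.09 servings → $19.63.
avocado only: max(508/15, 12.7/0.7) = 33.87 servings → $67.73.
bell pepper only: max(508/139, 12.7/0.3) = 42.33 servings → $23.28.
strawberries + spinach with both tight: 5.013 servings and 2.357 servings → $6.51.
strawberries + avocado with both tight: 3.103 servings and 15.04 servings → $32.87.
strawberries + bell pepper: intersection lies outside the first quadrant.
spinach + avocado: the both-tight solution has a negative serving — not a feasible corner.
spinach + bell pepper with both tight: 3.012 servings and 3.178 servings → $4.31.
avocado + bell pepper with both tight: 17.38 servings and 1.779 servings → $35.74.
Cheapest feasible corner: $4.31.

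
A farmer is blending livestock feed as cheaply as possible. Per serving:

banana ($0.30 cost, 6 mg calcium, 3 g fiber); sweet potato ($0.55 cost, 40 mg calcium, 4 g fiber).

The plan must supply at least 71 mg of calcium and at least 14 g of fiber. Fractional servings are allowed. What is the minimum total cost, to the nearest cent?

$1.60

Two binding constraints pin down two serving amounts, so the optimal mix uses at most two foods. The candidates are each food alone (scaled to the tighter of calcium/fiber) and each pair with both constraints tight.
banana only: max(71/6, 14/3) = 11.83 servings → $3.55.
sweet potato only: max(71/40, 14/4) = 3.5 servings → $1.93.
banana + sweet potato with both tight: 2.875 servings and 1.344 servings → $1.60.
Cheapest feasible corner: $1.60.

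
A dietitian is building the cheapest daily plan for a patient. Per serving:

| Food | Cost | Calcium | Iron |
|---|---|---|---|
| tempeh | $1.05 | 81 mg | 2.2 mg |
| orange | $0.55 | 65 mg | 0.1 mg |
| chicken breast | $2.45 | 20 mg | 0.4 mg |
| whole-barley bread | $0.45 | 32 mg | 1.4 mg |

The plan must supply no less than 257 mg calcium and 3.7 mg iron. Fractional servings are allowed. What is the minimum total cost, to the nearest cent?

Compare the cost at each extreme point of the feasible region.
tempeh only: max(257/81, 3.7/2.2) = 3.173 servings → $3.33.
orange only: max(257/65, 3.7/0.1) = 37 servings → $20.35.
chicken breast only: max(257/20, 3.7/0.4) = 12.85 servings → $31.48.
whole-barley bread only: max(257/32, 3.7/1.4) = 8.031 servings → $3.61.
tempeh + orange with both tight: 1.592 servings and 1.97 servings → $2.76.
tempeh + chicken breast: intersection lies outside the first quadrant.
tempeh + whole-barley bread: intersection lies outside the first quadrant.
orange + chicken breast with both tight: 1.2 servings and 8.95 servings → $22.59.
orange + whole-barley bread with both tight: 2.749 servings and 2.446 servings → $2.61.
chicken breast + whole-barley bread: the both-tight solution has a negative serving — not a feasible corner.
Cheapest feasible corner: $2.61.

$2.61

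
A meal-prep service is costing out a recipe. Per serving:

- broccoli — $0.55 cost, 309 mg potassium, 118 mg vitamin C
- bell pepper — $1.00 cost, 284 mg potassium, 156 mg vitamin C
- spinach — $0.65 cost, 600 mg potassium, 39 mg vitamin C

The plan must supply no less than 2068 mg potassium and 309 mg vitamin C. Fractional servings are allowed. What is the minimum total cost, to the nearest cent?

At the optimum either one food covers both requirements or two foods hit both targets exactly; no other combination can be cheaper.
broccoli only: max(2068/309, 309/118) = 6.693 servings → $3.68.
bell pepper only: max(2068/284, 309/156) = 7.282 servings → $7.28.
spinach only: max(2068/600, 309/39) = 7.923 servings → $5.15.
broccoli + bell pepper: intersection lies outside the first quadrant.
broccoli + spinach with both tight: 1.783 servings and 2.528 servings → $2.62.
bell pepper + spinach with both tight: 1.269 servings and 2.846 servings → $3.12.
Cheapest feasible corner: $2.62.

$2.62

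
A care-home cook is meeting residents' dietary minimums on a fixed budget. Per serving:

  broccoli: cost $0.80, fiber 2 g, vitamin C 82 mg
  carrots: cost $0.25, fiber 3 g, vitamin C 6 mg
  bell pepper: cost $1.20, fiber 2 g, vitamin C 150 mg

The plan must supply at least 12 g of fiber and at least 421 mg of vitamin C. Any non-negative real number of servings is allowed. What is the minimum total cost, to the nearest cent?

broccoli only: max(12/2, 421/82) = 6 servings → $4.80.
carrots only: max(12/3, 421/6) = 70.17 servings → $17.54.
bell pepper only: max(12/2, 421/150) = 6 servings → $7.20.
broccoli + carrots with both tight: 5.09 servings and 0.6068 servings → $4.22.
broccoli + bell pepper: the both-tight solution has a negative serving — not a feasible corner.
carrots + bell pepper with both tight: 2.187 servings and 2.719 servings → $3.81.
So the least-cost plan costs $3.81.

$3.81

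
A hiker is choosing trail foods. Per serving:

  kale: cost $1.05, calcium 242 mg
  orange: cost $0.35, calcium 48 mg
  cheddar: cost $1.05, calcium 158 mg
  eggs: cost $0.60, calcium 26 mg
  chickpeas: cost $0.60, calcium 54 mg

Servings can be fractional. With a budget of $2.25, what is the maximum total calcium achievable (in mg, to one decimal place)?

518.6 mg

Calcium per dollar: kale 230.5, cheddar 150.5, orange 137.1, chickpeas 90, eggs 43.33.
With no serving limits, spend the whole cost allowance on kale: $2.25 / $1.05 × 242 mg = 518.6 mg.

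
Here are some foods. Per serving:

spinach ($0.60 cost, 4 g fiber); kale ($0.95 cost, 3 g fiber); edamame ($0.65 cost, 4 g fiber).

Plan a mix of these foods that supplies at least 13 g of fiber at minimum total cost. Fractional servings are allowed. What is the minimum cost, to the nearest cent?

$1.95

Cost per g of fiber: spinach $0.1500, edamame $0.1625, kale $0.3167.
With no serving limits, use only spinach: 13 g / 4 g = 3.25 servings × $0.60 = $1.95.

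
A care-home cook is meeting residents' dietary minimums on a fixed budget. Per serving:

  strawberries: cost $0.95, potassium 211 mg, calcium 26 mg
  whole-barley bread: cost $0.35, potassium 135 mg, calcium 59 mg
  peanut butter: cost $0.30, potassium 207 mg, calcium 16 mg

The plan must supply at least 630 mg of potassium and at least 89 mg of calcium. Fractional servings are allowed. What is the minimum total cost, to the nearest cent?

$1.04

With two linear requirements the optimum uses one or two foods; enumerate the corners.
strawberries only: max(630/211, 89/26) = 3.423 servings → $3.25.
whole-barley bread only: max(630/135, 89/59) = 4.667 servings → $1.63.
peanut butter only: max(630/207, 89/16) = 5.562 servings → $1.67.
strawberries + whole-barley bread with both tight: 2.814 servings and 0.2684 servings → $2.77.
strawberries + peanut butter with both targets exact would need a negative amount; discard.
whole-barley bread + peanut butter with both tight: 0.8299 servings and 2.502 servings → $1.04.
The minimum over all feasible corners is $1.04.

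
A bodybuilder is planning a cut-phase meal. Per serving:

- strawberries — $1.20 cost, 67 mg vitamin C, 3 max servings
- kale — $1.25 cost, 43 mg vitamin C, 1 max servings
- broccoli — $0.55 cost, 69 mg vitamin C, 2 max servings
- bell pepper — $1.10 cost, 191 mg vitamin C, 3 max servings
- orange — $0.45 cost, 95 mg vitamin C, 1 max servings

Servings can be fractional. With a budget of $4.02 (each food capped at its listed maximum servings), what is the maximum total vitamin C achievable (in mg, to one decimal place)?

Vitamin C per dollar: orange 211.1, bell pepper 173.6, broccoli 125.5, strawberries 55.83, kale 34.4.
Take 1 serving of orange: spends $0.45, +95.0 mg vitamin C (running total 95.0 mg).
Take 3 servings of bell pepper: spends $3.30, +573.0 mg vitamin C (running total 668.0 mg).
Take 0.4909 servings of broccoli: spends $0.27, +33.9 mg vitamin C (running total 701.9 mg).
Greedy by best ratio exhausts the cost allowance optimally: 701.9 mg.

701.9 mg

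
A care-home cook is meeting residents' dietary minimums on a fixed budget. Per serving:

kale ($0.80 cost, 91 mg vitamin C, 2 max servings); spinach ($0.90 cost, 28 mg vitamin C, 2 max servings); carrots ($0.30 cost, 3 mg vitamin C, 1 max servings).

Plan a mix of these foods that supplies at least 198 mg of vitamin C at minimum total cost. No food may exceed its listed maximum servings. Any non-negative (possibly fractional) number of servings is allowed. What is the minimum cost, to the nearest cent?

Cost per mg of vitamin C: kale $0.0088, spinach $0.0321, carrots $0.1000.
Take 2 servings of kale: +182.0 mg vitamin C for $1.60 (total $1.60, still need 16.0 mg).
Take 0.5714 servings of spinach: +16.0 mg vitamin C for $0.51 (total $2.11, still need 0.0 mg).
Filling from the cheapest source first is optimal under one linear minimum: $2.11.

$2.11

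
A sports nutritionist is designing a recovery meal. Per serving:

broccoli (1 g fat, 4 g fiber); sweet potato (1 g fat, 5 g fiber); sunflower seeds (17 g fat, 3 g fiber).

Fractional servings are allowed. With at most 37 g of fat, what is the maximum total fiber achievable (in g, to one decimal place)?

185.0 g

Fiber per g fat: sweet potato 5, broccoli 4, sunflower seeds 0.1765.
With no serving limits, spend the whole fat allowance on sweet potato: 37 g / 1 g × 5 g = 185.0 g.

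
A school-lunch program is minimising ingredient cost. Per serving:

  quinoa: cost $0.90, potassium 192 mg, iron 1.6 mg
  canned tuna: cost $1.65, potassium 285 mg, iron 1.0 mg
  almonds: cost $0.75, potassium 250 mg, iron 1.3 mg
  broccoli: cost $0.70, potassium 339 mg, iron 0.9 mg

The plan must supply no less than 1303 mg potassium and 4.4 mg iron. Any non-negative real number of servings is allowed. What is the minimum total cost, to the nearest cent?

$3.04

With two linear requirements the optimum uses one or two foods; enumerate the corners.
quinoa only: max(1303/192, 4.4/1.6) = 6.786 servings → $6.11.
canned tuna only: max(1303/285, 4.4/1.0) = 4.572 servings → $7.54.
almonds only: max(1303/250, 4.4/1.3) = 5.212 servings → $3.91.
broccoli only: max(1303/339, 4.4/0.9) = 4.889 servings → $3.42.
quinoa + canned tuna: intersection lies outside the first quadrant.
quinoa + almonds: the both-tight solution has a negative serving — not a feasible corner.
quinoa + broccoli with both tight: 0.8628 servings and 3.355 servings → $3.13.
canned tuna + almonds: intersection lies outside the first quadrant.
canned tuna + broccoli with both tight: 3.865 servings and 0.5939 servings → $6.79.
almonds + broccoli with both tight: 1.478 servings and 2.753 servings → $3.04.
The minimum over all feasible corners is $3.04.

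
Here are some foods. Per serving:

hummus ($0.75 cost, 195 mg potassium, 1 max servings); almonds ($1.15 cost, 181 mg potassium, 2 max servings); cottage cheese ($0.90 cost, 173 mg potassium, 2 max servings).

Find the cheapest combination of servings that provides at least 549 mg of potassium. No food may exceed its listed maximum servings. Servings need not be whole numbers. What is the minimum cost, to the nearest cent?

$2.60

Cost per mg of potassium: hummus $0.0038, cottage cheese $0.0052, almonds $0.0064.
Take 1 serving of hummus: +195.0 mg potassium for $0.75 (total $0.75, still need 354.0 mg).
Take 2 servings of cottage cheese: +346.0 mg potassium for $1.80 (total $2.55, still need 8.0 mg).
Take 0.0442 servings of almonds: +8.0 mg potassium for $0.05 (total $2.60, still need 0.0 mg).
Greedy by cheapest-per-mg is optimal for a single linear constraint, so the minimum cost is $2.60.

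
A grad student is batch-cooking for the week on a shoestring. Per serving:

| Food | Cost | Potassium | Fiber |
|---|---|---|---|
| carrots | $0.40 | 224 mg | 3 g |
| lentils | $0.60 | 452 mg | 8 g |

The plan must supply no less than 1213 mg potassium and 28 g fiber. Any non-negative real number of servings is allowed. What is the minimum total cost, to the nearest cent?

Two binding constraints pin down two serving amounts, so the optimal mix uses at most two foods. The candidates are each food alone (scaled to the tighter of potassium/fiber) and each pair with both constraints tight.
carrots only: max(1213/224, 28/3) = 9.333 servings → $3.73.
lentils only: max(1213/452, 28/8) = 3.5 servings → $2.10.
carrots + lentils: the both-tight solution has a negative serving — not a feasible corner.
The minimum over all feasible corners is $2.10.

$2.10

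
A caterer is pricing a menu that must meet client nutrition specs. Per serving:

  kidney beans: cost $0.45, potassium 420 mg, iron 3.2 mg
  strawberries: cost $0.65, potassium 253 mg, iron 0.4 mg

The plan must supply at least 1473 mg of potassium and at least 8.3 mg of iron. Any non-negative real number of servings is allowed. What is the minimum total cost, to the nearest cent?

$1.58

Minimising a linear cost over {potassium ≥ 1473, iron ≥ 8.3, servings ≥ 0} — the optimum is at a vertex, using one or two foods.
kidney beans only: max(1473/420, 8.3/3.2) = 3.507 servings → $1.58.
strawberries only: max(1473/253, 8.3/0.4) = 20.75 servings → $13.49.
kidney beans + strawberries with both tight: 2.355 servings and 1.913 servings → $2.30.
Cheapest feasible corner: $1.58.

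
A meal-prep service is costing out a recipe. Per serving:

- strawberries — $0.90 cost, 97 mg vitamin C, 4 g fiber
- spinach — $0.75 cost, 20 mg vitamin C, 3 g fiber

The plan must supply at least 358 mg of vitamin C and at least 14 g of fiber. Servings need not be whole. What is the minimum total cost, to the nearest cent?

$3.32

The cheapest plan sits at a corner of the feasible region — with two constraints it uses at most two foods.
strawberries only: max(358/97, 14/4) = 3.691 servings → $3.32.
spinach only: max(358/20, 14/3) = 17.9 servings → $13.43.
strawberries + spinach with both targets exact would need a negative amount; discard.
The minimum over all feasible corners is $3.32.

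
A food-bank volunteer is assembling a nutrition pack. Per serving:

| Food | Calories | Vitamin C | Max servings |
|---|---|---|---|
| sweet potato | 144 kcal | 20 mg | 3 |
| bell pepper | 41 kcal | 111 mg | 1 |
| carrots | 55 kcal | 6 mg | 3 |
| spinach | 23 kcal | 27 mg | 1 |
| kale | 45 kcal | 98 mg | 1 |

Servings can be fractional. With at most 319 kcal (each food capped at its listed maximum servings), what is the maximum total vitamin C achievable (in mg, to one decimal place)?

Vitamin C per kcal: bell pepper 2.707, kale 2.178, spinach 1.174, sweet potato 0.1389, carrots 0.1091.
Take 1 serving of bell pepper: uses 41 kcal, +111.0 mg vitamin C (running total 111.0 mg).
Take 1 serving of kale: uses 45 kcal, +98.0 mg vitamin C (running total 209.0 mg).
Take 1 serving of spinach: uses 23 kcal, +27.0 mg vitamin C (running total 236.0 mg).
Take 1.458 servings of sweet potato: uses 210 kcal, +29.2 mg vitamin C (running total 265.2 mg).
Filling greedily by vitamin C-per-kcal is optimal for one linear limit, giving 265.2 mg.

265.2 mg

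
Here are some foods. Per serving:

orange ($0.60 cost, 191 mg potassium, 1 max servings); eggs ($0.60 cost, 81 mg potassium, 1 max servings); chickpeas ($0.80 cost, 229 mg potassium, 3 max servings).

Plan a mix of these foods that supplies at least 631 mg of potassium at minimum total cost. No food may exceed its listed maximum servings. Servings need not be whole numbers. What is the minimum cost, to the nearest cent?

Cost per mg of potassium: orange $0.0031, chickpeas $0.0035, eggs $0.0074.
Take 1 serving of orange: +191.0 mg potassium for $0.60 (total $0.60, still need 440.0 mg).
Take 1.921 servings of chickpeas: +440.0 mg potassium for $1.54 (total $2.14, still need 0.0 mg).
Filling from the cheapest source first is optimal under one linear minimum: $2.14.

$2.14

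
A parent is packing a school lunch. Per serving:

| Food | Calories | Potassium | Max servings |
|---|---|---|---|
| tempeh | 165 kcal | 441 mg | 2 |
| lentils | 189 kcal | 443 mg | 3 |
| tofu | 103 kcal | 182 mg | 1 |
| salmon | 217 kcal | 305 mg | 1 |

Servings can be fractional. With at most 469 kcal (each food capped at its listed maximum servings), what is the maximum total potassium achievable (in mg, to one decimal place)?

Potassium per kcal: tempeh 2.673, lentils 2.344, tofu 1.767, salmon 1.406.
Take 2 servings of tempeh: uses 330 kcal, +882.0 mg potassium (running total 882.0 mg).
Take 0.7354 servings of lentils: uses 139 kcal, +325.8 mg potassium (running total 1207.8 mg).
Greedy by best ratio exhausts the calories allowance optimally: 1207.8 mg.

1207.8 mg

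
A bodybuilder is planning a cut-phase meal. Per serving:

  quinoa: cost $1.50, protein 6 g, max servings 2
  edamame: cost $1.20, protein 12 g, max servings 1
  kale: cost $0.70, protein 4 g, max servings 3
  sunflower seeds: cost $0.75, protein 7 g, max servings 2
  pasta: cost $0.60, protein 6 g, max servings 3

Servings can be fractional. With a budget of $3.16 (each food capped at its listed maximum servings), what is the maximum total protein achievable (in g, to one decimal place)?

Protein per dollar: edamame 10, pasta 10, sunflower seeds 9.333, kale 5.714, quinoa 4.
Take 1 serving of edamame: spends $1.20, +12.0 g protein (running total 12.0 g).
Take 3 servings of pasta: spends $1.80, +18.0 g protein (running total 30.0 g).
Take 0.2133 servings of sunflower seeds: spends $0.16, +1.5 g protein (running total 31.5 g).
Filling greedily by protein-per-dollar is optimal for one linear limit, giving 31.5 g.

31.5 g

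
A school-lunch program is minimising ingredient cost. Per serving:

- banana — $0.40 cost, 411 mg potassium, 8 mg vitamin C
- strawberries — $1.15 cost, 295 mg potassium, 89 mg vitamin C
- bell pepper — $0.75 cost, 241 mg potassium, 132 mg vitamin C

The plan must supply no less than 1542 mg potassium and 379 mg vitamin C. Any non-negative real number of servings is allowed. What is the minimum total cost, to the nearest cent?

$2.91

This is a tiny linear program; its minimum lies at a vertex of the feasible set. List the vertices and price them.
banana only: max(1542/411, 379/8) = 47.38 servings → $18.95.
strawberries only: max(1542/295, 379/89) = 5.227 servings → $6.01.
bell pepper only: max(1542/241, 379/132) = 6.398 servings → $4.80.
banana + strawberries with both tight: 0.7432 servings and 4.192 servings → $5.12.
banana + bell pepper with both tight: 2.144 servings and 2.741 servings → $2.91.
strawberries + bell pepper: intersection lies outside the first quadrant.
The minimum over all feasible corners is $2.91.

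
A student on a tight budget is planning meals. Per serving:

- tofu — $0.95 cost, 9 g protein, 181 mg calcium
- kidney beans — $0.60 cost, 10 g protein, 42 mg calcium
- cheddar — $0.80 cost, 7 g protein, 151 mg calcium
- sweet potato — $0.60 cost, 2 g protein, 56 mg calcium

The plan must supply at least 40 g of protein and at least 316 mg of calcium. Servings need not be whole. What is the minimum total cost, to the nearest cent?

A basic optimal solution has at most two foods positive. Try each food alone and each pair with both targets met exactly.
tofu only: max(40/9, 316/181) = 4.444 servings → $4.22.
kidney beans only: max(40/10, 316/42) = 7.524 servings → $4.51.
cheddar only: max(40/7, 316/151) = 5.714 servings → $4.57.
sweet potato only: max(40/2, 316/56) = 20 servings → $12.00.
tofu + kidney beans with both tight: 1.034 servings and 3.07 servings → $2.82.
tofu + cheddar: the both-tight solution has a negative serving — not a feasible corner.
tofu + sweet potato with both targets exact would need a negative amount; discard.
kidney beans + cheddar with both tight: 3.148 servings and 1.217 servings → $2.86.
kidney beans + sweet potato with both tight: 3.378 servings and 3.109 servings → $3.89.
cheddar + sweet potato with both targets exact would need a negative amount; discard.
So the least-cost plan costs $2.82.

$2.82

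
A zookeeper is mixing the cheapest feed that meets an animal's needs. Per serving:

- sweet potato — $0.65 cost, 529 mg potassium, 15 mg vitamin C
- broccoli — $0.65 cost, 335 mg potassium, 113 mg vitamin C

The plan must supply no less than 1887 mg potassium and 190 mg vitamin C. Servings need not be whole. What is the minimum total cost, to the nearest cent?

For a min-cost LP with two ≥-constraints, a basic feasible solution has at most two positive variables.
sweet potato only: max(1887/529, 190/15) = 12.67 servings → $8.23.
broccoli only: max(1887/335, 190/113) = 5.633 servings → $3.66.
sweet potato + broccoli with both tight: 2.732 servings and 1.319 servings → $2.63.
Cheapest feasible corner: $2.63.

$2.63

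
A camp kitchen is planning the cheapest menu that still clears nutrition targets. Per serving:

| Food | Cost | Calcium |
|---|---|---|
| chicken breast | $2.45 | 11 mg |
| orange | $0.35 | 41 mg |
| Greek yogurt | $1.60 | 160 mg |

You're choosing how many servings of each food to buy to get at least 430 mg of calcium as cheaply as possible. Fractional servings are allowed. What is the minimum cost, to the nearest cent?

$3.67

Cost per mg of calcium: orange $0.0085, Greek yogurt $0.0100, chicken breast $0.2227.
With no serving limits, use only orange: 430 mg / 41 mg = 10.49 servings × $0.35 = $3.67.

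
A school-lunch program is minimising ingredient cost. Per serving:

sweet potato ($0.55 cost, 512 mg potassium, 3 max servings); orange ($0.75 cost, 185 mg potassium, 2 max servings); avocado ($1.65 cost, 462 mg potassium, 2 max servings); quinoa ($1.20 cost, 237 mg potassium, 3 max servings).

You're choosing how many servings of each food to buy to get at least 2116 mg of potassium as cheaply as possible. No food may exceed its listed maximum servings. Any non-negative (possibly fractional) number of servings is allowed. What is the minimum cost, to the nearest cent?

Cost per mg of potassium: sweet potato $0.0011, avocado $0.0036, orange $0.0041, quinoa $0.0051.
Take 3 servings of sweet potato: +1536.0 mg potassium for $1.65 (total $1.65, still need 580.0 mg).
Take 1.255 servings of avocado: +580.0 mg potassium for $2.07 (total $3.72, still need 0.0 mg).
Filling from the cheapest source first is optimal under one linear minimum: $3.72.

$3.72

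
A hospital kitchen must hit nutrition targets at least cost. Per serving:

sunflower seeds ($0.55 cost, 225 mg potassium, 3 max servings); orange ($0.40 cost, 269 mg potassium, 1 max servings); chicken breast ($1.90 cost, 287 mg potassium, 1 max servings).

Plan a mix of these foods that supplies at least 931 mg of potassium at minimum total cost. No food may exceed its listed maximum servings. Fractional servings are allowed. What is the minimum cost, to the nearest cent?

$2.02

Cost per mg of potassium: orange $0.0015, sunflower seeds $0.0024, chicken breast $0.0066.
Take 1 serving of orange: +269.0 mg potassium for $0.40 (total $0.40, still need 662.0 mg).
Take 2.942 servings of sunflower seeds: +662.0 mg potassium for $1.62 (total $2.02, still need 0.0 mg).
Filling from the cheapest source first is optimal under one linear minimum: $2.02.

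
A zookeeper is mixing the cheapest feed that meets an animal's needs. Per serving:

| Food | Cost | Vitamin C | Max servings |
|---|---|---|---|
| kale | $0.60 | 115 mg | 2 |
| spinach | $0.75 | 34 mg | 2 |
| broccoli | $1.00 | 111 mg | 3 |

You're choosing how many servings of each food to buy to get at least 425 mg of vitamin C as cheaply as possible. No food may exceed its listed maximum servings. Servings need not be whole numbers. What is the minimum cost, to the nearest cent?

Cost per mg of vitamin C: kale $0.0052, broccoli $0.0090, spinach $0.0221.
Take 2 servings of kale: +230.0 mg vitamin C for $1.20 (total $1.20, still need 195.0 mg).
Take 1.757 servings of broccoli: +195.0 mg vitamin C for $1.76 (total $2.96, still need 0.0 mg).
Greedy by cheapest-per-mg is optimal for a single linear constraint, so the minimum cost is $2.96.

$2.96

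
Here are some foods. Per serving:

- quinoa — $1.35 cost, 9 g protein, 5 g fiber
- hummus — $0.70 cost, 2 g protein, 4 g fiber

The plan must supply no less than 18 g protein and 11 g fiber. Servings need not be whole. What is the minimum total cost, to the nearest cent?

With two linear requirements the optimum uses one or two foods; enumerate the corners.
quinoa only: max(18/9, 11/5) = 2.2 servings → $2.97.
hummus only: max(18/2, 11/4) = 9 servings → $6.30.
quinoa + hummus with both tight: 1.923 servings and 0.3462 servings → $2.84.
Cheapest feasible corner: $2.84.

$2.84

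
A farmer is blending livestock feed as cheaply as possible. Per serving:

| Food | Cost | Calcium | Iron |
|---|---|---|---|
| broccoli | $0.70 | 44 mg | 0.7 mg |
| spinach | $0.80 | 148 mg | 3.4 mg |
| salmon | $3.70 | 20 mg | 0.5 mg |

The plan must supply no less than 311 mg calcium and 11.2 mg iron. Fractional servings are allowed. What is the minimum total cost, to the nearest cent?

broccoli only: max(311/44, 11.2/0.7) = 16 servings → $11.20.
spinach only: max(311/148, 11.2/3.4) = 3.294 servings → $2.64.
salmon only: max(311/20, 11.2/0.5) = 22.4 servings → $82.88.
broccoli + spinach with both targets exact would need a negative amount; discard.
broccoli + salmon: intersection lies outside the first quadrant.
spinach + salmon: intersection lies outside the first quadrant.
The minimum over all feasible corners is $2.64.

$2.64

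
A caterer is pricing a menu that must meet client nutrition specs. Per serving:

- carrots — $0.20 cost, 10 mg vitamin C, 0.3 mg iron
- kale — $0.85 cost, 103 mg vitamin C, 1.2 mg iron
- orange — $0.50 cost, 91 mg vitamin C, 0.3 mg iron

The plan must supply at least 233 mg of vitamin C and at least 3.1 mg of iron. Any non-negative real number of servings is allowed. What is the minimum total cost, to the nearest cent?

$2.17

Two binding constraints pin down two serving amounts, so the optimal mix uses at most two foods. The candidates are each food alone (scaled to the tighter of vitamin C/iron) and each pair with both constraints tight.
carrots only: max(233/10, 3.1/0.3) = 23.3 servings → $4.66.
kale only: max(233/103, 3.1/1.2) = 2.583 servings → $2.20.
orange only: max(233/91, 3.1/0.3) = 10.33 servings → $5.17.
carrots + kale with both tight: 2.101 servings and 2.058 servings → $2.17.
carrots + orange with both tight: 8.733 servings and 1.601 servings → $2.55.
kale + orange: the both-tight solution has a negative serving — not a feasible corner.
So the least-cost plan costs $2.17.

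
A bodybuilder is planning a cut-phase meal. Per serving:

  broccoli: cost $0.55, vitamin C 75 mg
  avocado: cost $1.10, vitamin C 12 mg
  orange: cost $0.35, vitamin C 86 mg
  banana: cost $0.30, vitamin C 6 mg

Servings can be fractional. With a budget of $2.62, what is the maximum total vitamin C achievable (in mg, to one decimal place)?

643.8 mg

Vitamin C per dollar: orange 245.7, broccoli 136.4, banana 20, avocado 10.91.
With no serving limits, spend the whole cost allowance on orange: $2.62 / $0.35 × 86 mg = 643.8 mg.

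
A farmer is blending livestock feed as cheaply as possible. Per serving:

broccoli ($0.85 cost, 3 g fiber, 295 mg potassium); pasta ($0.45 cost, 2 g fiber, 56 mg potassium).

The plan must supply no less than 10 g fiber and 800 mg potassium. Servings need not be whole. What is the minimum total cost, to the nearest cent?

$2.68

This is a tiny linear program; its minimum lies at a vertex of the feasible set. List the vertices and price them.
broccoli only: max(10/3, 800/295) = 3.333 servings → $2.83.
pasta only: max(10/2, 800/56) = 14.29 servings → $6.43.
broccoli + pasta with both tight: 2.464 servings and 1.303 servings → $2.68.
The minimum over all feasible corners is $2.68.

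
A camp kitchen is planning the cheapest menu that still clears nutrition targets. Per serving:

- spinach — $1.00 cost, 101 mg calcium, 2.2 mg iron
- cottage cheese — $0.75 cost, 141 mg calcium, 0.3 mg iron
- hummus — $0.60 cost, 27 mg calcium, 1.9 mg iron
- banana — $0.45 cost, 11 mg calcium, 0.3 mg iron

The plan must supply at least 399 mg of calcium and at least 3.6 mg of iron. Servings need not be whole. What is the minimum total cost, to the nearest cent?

Compare the cost at each extreme point of the feasible region.
spinach only: max(399/101, 3.6/2.2) = 3.95 servings → $3.95.
cottage cheese only: max(399/141, 3.6/0.3) = 12 servings → $9.00.
hummus only: max(399/27, 3.6/1.9) = 14.78 servings → $8.87.
banana only: max(399/11, 3.6/0.3) = 36.27 servings → $16.32.
spinach + cottage cheese with both tight: 1.386 servings and 1.837 servings → $2.76.
spinach + hummus with both targets exact would need a negative amount; discard.
spinach + banana with both targets exact would need a negative amount; discard.
cottage cheese + hummus with both tight: 2.544 servings and 1.493 servings → $2.80.
cottage cheese + banana with both tight: 2.054 servings and 9.946 servings → $6.02.
hummus + banana: the both-tight solution has a negative serving — not a feasible corner.
Cheapest feasible corner: $2.76.

$2.76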